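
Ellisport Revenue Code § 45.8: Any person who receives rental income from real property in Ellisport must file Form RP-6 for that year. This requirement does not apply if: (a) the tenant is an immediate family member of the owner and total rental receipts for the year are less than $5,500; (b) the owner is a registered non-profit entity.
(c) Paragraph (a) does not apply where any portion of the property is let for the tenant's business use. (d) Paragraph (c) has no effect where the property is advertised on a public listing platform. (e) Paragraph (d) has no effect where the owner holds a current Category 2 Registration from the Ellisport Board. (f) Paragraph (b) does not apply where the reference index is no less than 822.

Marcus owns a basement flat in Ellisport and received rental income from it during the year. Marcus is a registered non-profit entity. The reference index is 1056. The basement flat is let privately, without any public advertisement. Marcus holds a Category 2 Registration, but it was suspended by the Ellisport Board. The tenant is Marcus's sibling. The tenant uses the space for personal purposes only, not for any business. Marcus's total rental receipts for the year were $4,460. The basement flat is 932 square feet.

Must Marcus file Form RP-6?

No — exception (a) applies; Marcus is not required to file Form RP-6.

All of (a)'s requirements are met (the tenant is an immediate family member; total rental receipts for the year are $4,460, less than the $5,500 limit). Under paragraphs (c)–(e): (c), which would limit (a), is not engaged: the space is used for personal purposes only. So (a) applies.
All of (b)'s requirements are met (Marcus is a registered non-profit). But applying paragraph (f): (f) applies — the reference index is 1,056, meeting the 822 threshold. So (b) is unavailable.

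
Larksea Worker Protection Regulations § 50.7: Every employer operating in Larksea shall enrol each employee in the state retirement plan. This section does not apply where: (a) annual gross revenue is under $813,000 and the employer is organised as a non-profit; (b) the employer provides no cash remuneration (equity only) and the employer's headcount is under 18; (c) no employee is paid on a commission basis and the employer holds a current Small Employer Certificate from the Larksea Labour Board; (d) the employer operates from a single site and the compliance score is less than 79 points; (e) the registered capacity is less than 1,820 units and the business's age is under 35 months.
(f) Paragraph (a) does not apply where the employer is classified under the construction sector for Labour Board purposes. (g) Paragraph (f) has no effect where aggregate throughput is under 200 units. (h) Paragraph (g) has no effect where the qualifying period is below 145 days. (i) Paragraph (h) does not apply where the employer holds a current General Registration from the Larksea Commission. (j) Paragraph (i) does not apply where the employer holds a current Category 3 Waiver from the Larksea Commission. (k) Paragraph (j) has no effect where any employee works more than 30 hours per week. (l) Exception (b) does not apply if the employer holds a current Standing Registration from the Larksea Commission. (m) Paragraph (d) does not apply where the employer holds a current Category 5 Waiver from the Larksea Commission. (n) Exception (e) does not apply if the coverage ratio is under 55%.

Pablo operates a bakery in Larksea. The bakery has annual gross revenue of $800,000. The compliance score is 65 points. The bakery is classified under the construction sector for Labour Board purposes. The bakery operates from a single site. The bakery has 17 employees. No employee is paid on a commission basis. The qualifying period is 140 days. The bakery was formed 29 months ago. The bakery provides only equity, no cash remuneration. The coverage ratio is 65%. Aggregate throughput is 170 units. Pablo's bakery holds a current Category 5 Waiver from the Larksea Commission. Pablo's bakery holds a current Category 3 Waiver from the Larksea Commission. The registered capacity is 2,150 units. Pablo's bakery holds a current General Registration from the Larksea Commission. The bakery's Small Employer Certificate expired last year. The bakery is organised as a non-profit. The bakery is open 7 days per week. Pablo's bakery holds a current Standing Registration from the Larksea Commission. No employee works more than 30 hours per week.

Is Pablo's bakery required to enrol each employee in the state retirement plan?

Exception (a): annual gross revenue is $800,000, under the $813,000 limit; the employer is a non-profit — every condition holds. But: (f) operates against (a): the bakery is classified under the construction sector. (g) applies (aggregate throughput is 170 units, under the 200 units limit), but is overridden by (h): (h) is engaged — the qualifying period is 140 days, below the 145 days limit. (i) operates (a current General Registration is held), but yields to (j): (j) applies — a current Category 3 Waiver is held. (k), which would lift (j), is inapplicable — no employee exceeds 30 hours/week. Exception (a) does not apply.
Exception (b)'s conditions are all satisfied: remuneration is equity-only; the employer's headcount is 17, under the 18 limit. But applying paragraph (l): (l) applies — a current Standing Registration is held. Exception (b) does not apply.
Exception (c) does not apply: the Small Employer Certificate has expired.
Exception (d) is satisfied on its face — the employer operates from a single site; the compliance score is 65 points, less than the 79 points limit. But: (m) is engaged — a current Category 5 Waiver is held. (d) is therefore removed.
Exception (e) does not apply: the registered capacity is 2,150 units, not less than 1,820 units.
None of the exceptions is available; § 50.7 applies in full.

Yes — Pablo's bakery must enrol each employee in the state retirement plan.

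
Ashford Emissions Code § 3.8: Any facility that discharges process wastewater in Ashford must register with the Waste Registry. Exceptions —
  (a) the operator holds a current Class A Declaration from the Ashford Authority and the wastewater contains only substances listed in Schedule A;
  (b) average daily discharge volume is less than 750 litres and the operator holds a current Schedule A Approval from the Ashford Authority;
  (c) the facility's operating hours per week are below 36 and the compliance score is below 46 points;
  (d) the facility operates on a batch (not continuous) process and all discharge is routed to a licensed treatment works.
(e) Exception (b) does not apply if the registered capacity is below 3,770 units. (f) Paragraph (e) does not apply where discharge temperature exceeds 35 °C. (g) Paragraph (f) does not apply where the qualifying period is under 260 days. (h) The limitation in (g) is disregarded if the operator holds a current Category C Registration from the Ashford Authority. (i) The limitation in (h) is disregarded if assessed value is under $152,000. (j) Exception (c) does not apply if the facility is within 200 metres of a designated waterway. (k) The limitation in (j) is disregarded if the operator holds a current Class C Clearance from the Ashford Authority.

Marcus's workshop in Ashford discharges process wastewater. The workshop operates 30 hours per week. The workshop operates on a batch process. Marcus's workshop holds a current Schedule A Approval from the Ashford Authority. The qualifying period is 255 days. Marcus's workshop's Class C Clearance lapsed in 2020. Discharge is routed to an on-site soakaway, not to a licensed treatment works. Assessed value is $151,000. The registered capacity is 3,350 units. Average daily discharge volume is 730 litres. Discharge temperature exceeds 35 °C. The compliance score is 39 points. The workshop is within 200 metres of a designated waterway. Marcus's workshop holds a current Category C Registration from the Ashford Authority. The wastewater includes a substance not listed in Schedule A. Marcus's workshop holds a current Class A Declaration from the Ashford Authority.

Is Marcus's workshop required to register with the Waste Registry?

Exception (a) fails — the wastewater includes a non-Schedule-A substance.
Exception (b): average daily discharge volume is 730 litres, less than the 750 litres limit; a current Schedule A Approval is held — every condition holds. Turning to paragraphs (e)–(i): (e) operates against (b): the registered capacity is 3,350 units, below the 3,770 units limit. (f) is triggered (discharge temperature exceeds 35 °C), but is overridden by (g): (g) applies — the qualifying period is 255 days, under the 260 days limit. (h) would limit (g) — a current Category C Registration is held — but (i) sets (h) aside: (i) applies — assessed value is $151,000, under the $152,000 limit. (b) is therefore removed.
Exception (c) is satisfied on its face — the facility's operating hours per week are 30, below the 36 limit; the compliance score is 39 points, below the 46 points limit. Turning to paragraphs (j)–(k): (j) operates — the workshop is within 200 m of a designated waterway. (k), which would lift (j), is not triggered — there is no Class C Clearance in force. (c) is therefore removed.
Exception (d) fails — discharge is not routed to a licensed treatment works.
No exception displaces § 3.8.

Yes — Marcus's workshop must register with the Waste Registry.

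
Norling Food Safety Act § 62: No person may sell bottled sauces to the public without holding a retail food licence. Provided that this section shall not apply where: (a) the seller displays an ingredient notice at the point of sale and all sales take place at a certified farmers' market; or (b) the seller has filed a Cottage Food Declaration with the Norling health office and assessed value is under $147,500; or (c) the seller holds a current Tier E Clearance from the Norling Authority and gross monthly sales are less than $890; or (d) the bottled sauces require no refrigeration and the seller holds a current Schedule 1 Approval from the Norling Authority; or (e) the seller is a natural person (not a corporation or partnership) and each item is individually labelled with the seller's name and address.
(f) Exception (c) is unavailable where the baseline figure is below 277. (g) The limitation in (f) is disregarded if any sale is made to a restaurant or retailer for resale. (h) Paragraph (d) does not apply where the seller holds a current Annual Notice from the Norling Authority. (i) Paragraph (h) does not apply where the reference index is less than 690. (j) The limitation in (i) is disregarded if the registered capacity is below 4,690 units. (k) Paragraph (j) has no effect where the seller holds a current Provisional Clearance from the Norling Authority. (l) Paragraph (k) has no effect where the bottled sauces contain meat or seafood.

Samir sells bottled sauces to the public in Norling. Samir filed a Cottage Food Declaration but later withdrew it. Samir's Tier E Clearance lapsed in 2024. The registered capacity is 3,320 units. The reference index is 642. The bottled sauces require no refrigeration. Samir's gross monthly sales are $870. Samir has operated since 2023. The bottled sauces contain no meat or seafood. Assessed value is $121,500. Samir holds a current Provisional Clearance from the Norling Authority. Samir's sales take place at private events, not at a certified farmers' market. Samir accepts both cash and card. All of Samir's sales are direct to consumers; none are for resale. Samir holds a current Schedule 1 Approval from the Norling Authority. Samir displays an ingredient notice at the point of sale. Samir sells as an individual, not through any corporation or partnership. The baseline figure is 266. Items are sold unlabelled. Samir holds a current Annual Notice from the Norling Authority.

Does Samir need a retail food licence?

Exception (a) fails — sales are at private events, not a certified farmers' market.
Exception (b) requires that the seller has filed a Cottage Food Declaration with the Norling health office; but the Cottage Food Declaration was withdrawn, so (b) is unavailable.
Exception (c) does not apply: there is no Tier E Clearance in force.
Exception (d) is satisfied on its face — the bottled sauces are shelf-stable; a current Schedule 1 Approval is held. Applying paragraphs (h)–(l): (h) applies (a current Annual Notice is held), but is set aside by (i): (i) applies — the reference index is 642, less than the 690 limit. (j) is engaged (the registered capacity is 3,320 units, below the 4,690 units limit), but is itself disapplied by (k): (k) is engaged — a current Provisional Clearance is held. (l), which would lift (k), is not triggered — the bottled sauces contain no meat or seafood. So (d) applies.
Exception (e) does not apply: items are sold unlabelled.

No — exception (d) applies; Samir is not required to hold a retail food licence.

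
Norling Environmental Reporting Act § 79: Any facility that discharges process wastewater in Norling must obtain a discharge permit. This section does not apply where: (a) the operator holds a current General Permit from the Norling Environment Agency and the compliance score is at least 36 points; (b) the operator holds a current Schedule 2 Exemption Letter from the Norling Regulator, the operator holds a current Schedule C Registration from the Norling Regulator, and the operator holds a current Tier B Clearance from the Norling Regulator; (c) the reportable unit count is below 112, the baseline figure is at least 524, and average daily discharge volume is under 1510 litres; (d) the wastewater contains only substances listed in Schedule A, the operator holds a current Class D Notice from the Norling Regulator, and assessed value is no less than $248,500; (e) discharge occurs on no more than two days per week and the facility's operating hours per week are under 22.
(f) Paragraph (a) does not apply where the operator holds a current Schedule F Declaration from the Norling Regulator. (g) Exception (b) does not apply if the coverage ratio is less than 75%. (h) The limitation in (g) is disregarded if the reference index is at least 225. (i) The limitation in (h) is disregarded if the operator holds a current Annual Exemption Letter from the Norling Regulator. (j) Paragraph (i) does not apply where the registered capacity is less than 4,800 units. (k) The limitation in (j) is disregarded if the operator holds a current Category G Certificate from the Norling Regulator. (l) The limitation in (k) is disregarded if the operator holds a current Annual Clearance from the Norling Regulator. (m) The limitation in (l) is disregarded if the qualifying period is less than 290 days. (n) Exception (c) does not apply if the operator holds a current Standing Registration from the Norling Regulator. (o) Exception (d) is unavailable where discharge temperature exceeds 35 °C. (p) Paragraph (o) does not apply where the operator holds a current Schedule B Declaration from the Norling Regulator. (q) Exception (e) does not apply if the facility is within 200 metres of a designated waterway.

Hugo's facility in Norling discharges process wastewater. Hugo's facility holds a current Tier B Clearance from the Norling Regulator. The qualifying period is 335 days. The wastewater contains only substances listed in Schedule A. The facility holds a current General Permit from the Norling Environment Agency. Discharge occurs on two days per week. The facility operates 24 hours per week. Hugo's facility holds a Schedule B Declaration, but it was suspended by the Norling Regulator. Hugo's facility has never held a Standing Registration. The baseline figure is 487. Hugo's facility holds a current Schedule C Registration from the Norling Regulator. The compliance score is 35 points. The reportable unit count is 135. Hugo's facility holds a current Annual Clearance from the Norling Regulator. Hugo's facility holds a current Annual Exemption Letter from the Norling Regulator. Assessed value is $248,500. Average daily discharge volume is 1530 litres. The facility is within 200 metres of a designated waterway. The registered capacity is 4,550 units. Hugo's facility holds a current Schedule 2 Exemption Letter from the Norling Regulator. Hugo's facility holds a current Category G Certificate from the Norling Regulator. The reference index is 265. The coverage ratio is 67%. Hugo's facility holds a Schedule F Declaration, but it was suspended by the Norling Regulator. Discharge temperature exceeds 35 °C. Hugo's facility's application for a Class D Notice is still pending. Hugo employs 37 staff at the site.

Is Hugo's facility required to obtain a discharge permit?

Exception (a) does not apply: the compliance score is 35 points, short of 36 points.
Exception (b)'s conditions are all satisfied: a current Schedule 2 Exemption Letter is held; a current Schedule C Registration is held; a current Tier B Clearance is held. As to paragraphs (g)–(m): (g) would limit (b) — the coverage ratio is 67%, less than the 75% limit — but (h) sets (g) aside: (h) operates — the reference index is 265, meeting the 225 threshold. (i) is engaged (a current Annual Exemption Letter is held), but yields to (j): (j) operates against (i): the registered capacity is 4,550 units, less than the 4,800 units limit. (k) would limit (j) — a current Category G Certificate is held — but (l) sets (k) aside: (l) operates — a current Annual Clearance is held. (m) is not triggered (the qualifying period is 335 days, not less than 290 days), so (l) stands. Exception (b) stands.
Exception (c) requires that the reportable unit count is below 112; but the reportable unit count is 135, not below 112, so (c) is unavailable.
Exception (d) does not apply: no current Class D Notice is held.
Exception (e) requires that the facility's operating hours per week are under 22; but the facility's operating hours per week are 24, not under 22, so (e) is unavailable.

No — exception (b) applies; Hugo's facility is not required to obtain a discharge permit.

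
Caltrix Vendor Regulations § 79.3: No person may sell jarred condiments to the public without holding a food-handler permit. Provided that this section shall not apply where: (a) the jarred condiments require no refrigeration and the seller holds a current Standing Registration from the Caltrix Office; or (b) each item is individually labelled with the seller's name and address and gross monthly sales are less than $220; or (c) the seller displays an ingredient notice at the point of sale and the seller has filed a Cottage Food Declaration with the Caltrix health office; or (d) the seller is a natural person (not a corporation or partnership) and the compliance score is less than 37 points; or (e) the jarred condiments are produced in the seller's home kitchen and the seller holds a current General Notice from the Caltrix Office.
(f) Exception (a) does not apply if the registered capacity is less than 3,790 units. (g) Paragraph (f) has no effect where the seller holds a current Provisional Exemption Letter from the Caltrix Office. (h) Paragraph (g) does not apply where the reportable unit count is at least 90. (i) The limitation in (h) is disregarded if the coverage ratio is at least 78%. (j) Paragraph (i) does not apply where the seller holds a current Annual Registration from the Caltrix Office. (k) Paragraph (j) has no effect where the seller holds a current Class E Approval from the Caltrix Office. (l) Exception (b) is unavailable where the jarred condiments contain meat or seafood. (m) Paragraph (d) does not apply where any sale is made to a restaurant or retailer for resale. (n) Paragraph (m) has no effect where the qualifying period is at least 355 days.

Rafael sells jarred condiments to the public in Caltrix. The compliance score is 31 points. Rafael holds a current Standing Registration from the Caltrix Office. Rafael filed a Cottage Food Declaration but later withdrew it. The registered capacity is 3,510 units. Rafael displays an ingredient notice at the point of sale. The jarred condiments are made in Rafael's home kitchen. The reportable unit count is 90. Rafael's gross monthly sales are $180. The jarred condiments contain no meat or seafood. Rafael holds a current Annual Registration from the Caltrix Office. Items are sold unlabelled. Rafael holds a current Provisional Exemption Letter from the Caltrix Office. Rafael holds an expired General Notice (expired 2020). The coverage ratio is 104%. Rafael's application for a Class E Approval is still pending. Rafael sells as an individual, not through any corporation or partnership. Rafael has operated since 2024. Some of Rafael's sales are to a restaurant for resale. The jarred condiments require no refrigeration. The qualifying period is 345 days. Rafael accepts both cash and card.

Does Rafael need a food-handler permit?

Yes — Rafael must hold a food-handler permit.

Exception (a): the jarred condiments are shelf-stable; a current Standing Registration is held — every condition holds. But: (f) applies — the registered capacity is 3,510 units, less than the 3,790 units limit. (g) applies (a current Provisional Exemption Letter is held), but is overridden by (h): (h) operates against (g): the reportable unit count is 90, meeting the 90 threshold. (i) would limit (h) — the coverage ratio is 104%, meeting the 78% threshold — but (j) sets (i) aside: (j) operates against (i): a current Annual Registration is held. (k) is not engaged (there is no Class E Approval in force), so (j) stands. So (a) is unavailable.
Exception (b) fails — items are sold unlabelled.
Exception (c) does not apply: the Cottage Food Declaration was withdrawn.
Exception (d): the seller is a natural person; the compliance score is 31 points, less than the 37 points limit — every condition holds. But: (m) operates against (d): some sales are to a restaurant for resale. (n) is inapplicable (the qualifying period is 345 days, short of 355 days), so (m) stands. So (d) is unavailable.
Exception (e) fails — no current General Notice is held.
No exception displaces § 79.3.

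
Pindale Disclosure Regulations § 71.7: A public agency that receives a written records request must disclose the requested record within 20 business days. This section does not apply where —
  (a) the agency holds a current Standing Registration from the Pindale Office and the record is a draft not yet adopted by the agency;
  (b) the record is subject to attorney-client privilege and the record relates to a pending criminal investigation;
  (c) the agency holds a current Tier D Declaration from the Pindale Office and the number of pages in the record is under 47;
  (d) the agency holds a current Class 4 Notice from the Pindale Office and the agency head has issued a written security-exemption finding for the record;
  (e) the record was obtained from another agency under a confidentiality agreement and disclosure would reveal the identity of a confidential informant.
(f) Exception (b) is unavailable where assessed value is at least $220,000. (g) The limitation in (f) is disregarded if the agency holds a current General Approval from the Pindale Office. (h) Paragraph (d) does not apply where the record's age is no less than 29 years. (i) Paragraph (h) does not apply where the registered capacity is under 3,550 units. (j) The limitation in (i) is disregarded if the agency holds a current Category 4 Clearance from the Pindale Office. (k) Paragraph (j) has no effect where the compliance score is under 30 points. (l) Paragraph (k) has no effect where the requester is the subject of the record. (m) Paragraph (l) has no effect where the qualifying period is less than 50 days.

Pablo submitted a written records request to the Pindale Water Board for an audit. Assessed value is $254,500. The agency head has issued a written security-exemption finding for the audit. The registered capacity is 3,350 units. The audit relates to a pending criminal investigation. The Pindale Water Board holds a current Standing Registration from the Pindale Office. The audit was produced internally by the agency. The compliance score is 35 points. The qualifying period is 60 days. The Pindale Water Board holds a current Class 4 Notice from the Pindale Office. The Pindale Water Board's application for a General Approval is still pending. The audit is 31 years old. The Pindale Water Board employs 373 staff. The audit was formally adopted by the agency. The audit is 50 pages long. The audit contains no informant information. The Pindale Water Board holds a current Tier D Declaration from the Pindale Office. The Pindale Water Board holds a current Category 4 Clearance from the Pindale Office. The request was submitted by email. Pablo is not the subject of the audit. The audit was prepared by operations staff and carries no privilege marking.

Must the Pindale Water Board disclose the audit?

Yes — the Pindale Water Board must disclose the audit.

Exception (a) does not apply: the audit has been formally adopted.
Exception (b) does not apply: the audit carries no privilege marking.
Exception (c) does not apply: the number of pages in the record is 50, not under 47.
All of (d)'s requirements are met (a current Class 4 Notice is held; a written security-exemption finding has been issued). But: (h) is engaged — the record's age is 31 years, meeting the 29 years threshold. (i) would limit (h) — the registered capacity is 3,350 units, under the 3,550 units limit — but (j) sets (i) aside: (j) operates against (i): a current Category 4 Clearance is held. (k), which would lift (j), does not operate here — the compliance score is 35 points, not under 30 points. So (d) is unavailable.
Exception (e) fails — the audit was produced internally.
Every exception is unavailable, so the rule governs.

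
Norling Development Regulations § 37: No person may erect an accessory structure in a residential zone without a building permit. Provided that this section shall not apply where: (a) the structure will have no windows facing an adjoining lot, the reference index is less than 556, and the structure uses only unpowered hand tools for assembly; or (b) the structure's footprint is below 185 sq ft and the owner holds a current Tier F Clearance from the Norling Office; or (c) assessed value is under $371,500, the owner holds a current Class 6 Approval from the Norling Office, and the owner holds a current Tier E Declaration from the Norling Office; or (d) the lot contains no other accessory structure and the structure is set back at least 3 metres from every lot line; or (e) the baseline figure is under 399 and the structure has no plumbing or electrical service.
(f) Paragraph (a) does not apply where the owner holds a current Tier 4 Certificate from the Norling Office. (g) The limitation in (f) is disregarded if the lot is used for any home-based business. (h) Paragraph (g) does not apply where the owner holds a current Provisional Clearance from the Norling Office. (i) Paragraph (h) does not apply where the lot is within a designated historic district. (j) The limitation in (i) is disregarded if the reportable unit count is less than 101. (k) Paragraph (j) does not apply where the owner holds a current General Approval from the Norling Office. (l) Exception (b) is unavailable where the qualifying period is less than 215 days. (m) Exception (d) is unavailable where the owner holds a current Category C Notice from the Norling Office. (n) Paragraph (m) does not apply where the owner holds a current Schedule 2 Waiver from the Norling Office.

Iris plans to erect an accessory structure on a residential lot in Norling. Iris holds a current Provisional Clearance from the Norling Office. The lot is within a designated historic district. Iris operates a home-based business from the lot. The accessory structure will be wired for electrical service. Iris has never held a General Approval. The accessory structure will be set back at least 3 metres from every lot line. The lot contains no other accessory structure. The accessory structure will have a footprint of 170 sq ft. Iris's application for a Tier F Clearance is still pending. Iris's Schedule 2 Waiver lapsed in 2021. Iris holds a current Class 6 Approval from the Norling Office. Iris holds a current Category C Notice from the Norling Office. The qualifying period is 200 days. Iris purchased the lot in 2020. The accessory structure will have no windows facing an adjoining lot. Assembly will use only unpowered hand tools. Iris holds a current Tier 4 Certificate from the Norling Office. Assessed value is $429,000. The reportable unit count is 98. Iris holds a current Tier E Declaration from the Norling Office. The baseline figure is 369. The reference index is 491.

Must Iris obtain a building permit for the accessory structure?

Yes — Iris must obtain a building permit.

All of (a)'s requirements are met (no windows face an adjoining lot; the reference index is 491, less than the 556 limit; assembly uses only hand tools). But: (f) is triggered — a current Tier 4 Certificate is held. (g) operates (a home-based business operates on the lot), but yields to (h): (h) applies — a current Provisional Clearance is held. (i) applies (the lot is in a historic district), but is set aside by (j): (j) operates against (i): the reportable unit count is 98, less than the 101 limit. (k), which would lift (j), is inapplicable — there is no General Approval in force. (a) is therefore removed.
Exception (b) fails — the Tier F Clearance is not current.
Exception (c) requires that assessed value is under $371,500; but assessed value is $429,000, not under $371,500, so (c) is unavailable.
Exception (d): the lot has no other accessory structure; the setback is at least 3 m on every side — every condition holds. But applying paragraphs (m)–(n): (m) is engaged — a current Category C Notice is held. (n), which would lift (m), is not triggered — there is no Schedule 2 Waiver in force. (d) is therefore removed.
Exception (e) requires that the structure has no plumbing or electrical service; but electrical service is planned, so (e) is unavailable.
Every exception is unavailable, so the rule governs.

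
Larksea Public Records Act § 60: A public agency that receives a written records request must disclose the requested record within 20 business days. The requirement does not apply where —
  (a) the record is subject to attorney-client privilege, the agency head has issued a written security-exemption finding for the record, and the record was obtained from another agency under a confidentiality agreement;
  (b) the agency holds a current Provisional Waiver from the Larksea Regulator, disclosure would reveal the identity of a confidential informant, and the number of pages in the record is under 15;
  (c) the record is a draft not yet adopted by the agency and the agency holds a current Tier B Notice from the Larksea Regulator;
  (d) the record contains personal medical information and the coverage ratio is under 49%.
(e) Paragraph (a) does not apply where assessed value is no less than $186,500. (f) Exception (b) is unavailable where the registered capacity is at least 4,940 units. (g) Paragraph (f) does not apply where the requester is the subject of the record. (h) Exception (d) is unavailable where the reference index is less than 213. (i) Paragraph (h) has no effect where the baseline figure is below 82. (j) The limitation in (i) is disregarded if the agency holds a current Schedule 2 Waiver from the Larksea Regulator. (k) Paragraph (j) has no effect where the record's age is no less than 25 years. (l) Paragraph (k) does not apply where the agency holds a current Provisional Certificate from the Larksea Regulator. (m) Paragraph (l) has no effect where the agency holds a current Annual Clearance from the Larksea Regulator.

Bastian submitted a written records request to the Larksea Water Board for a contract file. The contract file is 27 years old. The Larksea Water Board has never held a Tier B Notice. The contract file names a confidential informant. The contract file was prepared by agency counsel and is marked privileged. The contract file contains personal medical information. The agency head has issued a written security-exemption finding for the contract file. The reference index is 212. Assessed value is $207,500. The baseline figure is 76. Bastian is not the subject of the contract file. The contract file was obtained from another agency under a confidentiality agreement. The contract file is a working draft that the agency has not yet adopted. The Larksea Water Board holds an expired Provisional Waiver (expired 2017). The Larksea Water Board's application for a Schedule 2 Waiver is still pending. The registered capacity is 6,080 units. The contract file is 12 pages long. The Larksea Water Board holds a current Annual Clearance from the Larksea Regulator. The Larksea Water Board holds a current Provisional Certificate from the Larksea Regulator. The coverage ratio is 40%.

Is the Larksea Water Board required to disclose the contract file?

Exception (a): the contract file is privileged; a written security-exemption finding has been issued; the contract file was obtained under a confidentiality agreement — every condition holds. But: (e) operates against (a): assessed value is $207,500, meeting the $186,500 threshold. Exception (a) does not apply.
Exception (b) requires that the agency holds a current Provisional Waiver from the Larksea Regulator; but there is no Provisional Waiver in force, so (b) is unavailable.
Exception (c) requires that the agency holds a current Tier B Notice from the Larksea Regulator; but the Tier B Notice is not current, so (c) is unavailable.
Exception (d)'s conditions are all satisfied: the contract file contains personal medical information; the coverage ratio is 40%, under the 49% limit. Under paragraphs (h)–(m): (h) would limit (d) — the reference index is 212, less than the 213 limit — but (i) sets (h) aside: (i) applies — the baseline figure is 76, below the 82 limit. (j), which would lift (i), does not operate here — the Schedule 2 Waiver is not current. Exception (d) stands.

No — exception (d) applies; the Larksea Water Board is not required to disclose the contract file.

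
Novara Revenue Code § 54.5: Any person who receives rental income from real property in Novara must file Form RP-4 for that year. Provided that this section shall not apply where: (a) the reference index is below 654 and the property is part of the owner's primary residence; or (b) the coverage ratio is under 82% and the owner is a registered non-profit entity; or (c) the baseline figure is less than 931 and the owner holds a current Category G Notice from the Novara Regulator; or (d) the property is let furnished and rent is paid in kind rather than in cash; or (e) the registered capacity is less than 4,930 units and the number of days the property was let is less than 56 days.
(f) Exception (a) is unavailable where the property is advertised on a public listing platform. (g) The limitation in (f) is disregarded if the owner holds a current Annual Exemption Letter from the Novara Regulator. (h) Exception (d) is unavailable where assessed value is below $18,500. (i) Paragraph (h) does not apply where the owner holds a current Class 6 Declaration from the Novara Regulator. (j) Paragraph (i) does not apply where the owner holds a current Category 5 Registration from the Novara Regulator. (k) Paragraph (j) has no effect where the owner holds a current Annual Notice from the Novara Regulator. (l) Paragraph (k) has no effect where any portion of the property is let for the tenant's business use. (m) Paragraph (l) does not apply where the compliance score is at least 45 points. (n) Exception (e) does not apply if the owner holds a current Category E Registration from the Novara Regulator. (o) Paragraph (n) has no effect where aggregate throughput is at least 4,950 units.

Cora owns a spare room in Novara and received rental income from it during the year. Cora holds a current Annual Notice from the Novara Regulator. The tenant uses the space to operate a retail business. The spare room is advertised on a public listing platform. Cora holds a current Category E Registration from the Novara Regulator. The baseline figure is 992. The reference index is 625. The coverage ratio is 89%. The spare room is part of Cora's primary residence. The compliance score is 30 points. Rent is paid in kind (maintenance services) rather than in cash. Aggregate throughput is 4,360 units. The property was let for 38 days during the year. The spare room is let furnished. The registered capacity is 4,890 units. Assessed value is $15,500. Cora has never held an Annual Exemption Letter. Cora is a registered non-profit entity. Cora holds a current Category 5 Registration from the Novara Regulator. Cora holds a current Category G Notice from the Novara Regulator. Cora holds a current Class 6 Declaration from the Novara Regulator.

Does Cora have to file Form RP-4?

All of (a)'s requirements are met (the reference index is 625, below the 654 limit; the spare room is part of the primary residence). But: (f) is triggered — the property is publicly advertised. (g) is not engaged (the Annual Exemption Letter is not current), so (f) stands. (a) is therefore removed.
Exception (b) requires that the coverage ratio is under 82%; but the coverage ratio is 89%, not under 82%, so (b) is unavailable.
Exception (c) fails — the baseline figure is 992, not less than 931.
All of (d)'s requirements are met (the property is let furnished; rent is paid in kind). But applying paragraphs (h)–(m): (h) operates against (d): assessed value is $15,500, below the $18,500 limit. (i) is triggered (a current Class 6 Declaration is held), but is itself disapplied by (j): (j) is triggered — a current Category 5 Registration is held. (k) would limit (j) — a current Annual Notice is held — but (l) sets (k) aside: (l) applies — the space is let for business use. (m), which would lift (l), is inapplicable — the compliance score is 30 points, short of 45 points. So (d) is unavailable.
Exception (e)'s conditions are all satisfied: the registered capacity is 4,890 units, less than the 4,930 units limit; the number of days the property was let is 38 days, less than the 56 days limit. But applying paragraphs (n)–(o): (n) operates against (e): a current Category E Registration is held. (o), which would lift (n), is not engaged — aggregate throughput is 4,360 units, short of 4,950 units. So (e) is unavailable.
None of the exceptions is available; § 54.5 applies in full.

Yes — Cora must file Form RP-4.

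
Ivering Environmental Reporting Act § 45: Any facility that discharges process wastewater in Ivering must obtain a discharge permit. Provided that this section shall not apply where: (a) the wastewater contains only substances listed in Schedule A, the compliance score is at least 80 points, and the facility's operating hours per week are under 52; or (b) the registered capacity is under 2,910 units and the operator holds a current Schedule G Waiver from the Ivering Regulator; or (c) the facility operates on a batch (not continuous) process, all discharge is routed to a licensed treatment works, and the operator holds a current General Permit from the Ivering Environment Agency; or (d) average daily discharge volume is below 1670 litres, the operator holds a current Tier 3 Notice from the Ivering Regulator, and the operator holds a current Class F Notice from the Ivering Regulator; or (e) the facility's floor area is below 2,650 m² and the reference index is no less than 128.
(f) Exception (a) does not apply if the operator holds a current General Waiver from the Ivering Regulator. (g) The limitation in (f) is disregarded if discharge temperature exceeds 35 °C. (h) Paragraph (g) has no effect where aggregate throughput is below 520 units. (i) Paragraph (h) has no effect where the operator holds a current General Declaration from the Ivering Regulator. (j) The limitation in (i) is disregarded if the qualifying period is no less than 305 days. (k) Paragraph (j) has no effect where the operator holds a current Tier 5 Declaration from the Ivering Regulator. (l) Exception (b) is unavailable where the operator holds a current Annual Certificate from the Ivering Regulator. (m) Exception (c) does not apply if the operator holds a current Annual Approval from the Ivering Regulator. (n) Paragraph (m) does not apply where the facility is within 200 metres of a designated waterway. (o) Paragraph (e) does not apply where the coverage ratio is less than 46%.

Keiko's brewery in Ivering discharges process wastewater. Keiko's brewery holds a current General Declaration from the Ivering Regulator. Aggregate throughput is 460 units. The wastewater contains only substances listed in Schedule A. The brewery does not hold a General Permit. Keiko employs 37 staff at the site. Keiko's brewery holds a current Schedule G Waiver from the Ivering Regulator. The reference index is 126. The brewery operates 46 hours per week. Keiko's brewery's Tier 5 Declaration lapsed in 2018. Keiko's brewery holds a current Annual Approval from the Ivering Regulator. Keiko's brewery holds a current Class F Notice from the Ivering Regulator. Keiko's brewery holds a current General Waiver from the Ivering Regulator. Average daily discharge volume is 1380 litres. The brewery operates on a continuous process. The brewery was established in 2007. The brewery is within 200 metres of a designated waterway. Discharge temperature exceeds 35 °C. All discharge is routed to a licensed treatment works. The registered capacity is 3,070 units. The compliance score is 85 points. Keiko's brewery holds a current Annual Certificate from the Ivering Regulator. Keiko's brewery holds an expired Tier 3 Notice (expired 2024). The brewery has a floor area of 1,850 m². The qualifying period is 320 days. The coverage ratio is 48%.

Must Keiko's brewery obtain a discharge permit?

Exception (a)'s conditions are all satisfied: the wastewater is Schedule-A-only; the compliance score is 85 points, meeting the 80 points threshold; the facility's operating hours per week are 46, under the 52 limit. Turning to paragraphs (f)–(k): (f) operates against (a): a current General Waiver is held. (g) would limit (f) — discharge temperature exceeds 35 °C — but (h) sets (g) aside: (h) is engaged — aggregate throughput is 460 units, below the 520 units limit. (i) operates (a current General Declaration is held), but is displaced by (j): (j) operates — the qualifying period is 320 days, meeting the 305 days threshold. (k) is inapplicable (the Tier 5 Declaration is not current), so (j) stands. (a) is therefore removed.
Exception (b) fails — the registered capacity is 3,070 units, not under 2,910 units.
Exception (c) fails — the facility operates on a continuous process.
Exception (d) requires that the operator holds a current Tier 3 Notice from the Ivering Regulator; but no current Tier 3 Notice is held, so (d) is unavailable.
Exception (e) fails — the reference index is 126, short of 128.
Every exception is unavailable, so the rule governs.

Yes — Keiko's brewery must obtain a discharge permit.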